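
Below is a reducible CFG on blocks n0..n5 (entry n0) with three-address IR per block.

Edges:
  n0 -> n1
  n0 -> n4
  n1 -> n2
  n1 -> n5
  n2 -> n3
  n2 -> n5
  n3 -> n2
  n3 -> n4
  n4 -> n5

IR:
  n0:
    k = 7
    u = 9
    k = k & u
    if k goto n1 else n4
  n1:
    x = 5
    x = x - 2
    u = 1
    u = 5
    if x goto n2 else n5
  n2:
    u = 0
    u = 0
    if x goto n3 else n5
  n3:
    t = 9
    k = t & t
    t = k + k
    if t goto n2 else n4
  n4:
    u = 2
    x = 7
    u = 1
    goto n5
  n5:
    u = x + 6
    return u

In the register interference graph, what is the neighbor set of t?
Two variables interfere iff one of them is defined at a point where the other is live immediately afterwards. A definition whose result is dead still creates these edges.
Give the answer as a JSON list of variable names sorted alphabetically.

Block summaries:
  n0 def {k,u} use ∅
  n1 def {u,x} use ∅
  n2 def {u} use {x}
  n3 def {k,t} use ∅
  n4 def {u,x} use ∅
  n5 def {u} use {x}

Backward fixpoint:
  n0: in=∅ out=∅
  n1: in=∅ out={x}
  n2: in={x} out={x}
  n3: in={x} out={x}
  n4: in=∅ out={x}
  n5: in={x} out=∅

Interference:
  k: {u,x}
  t: {x}
  u: {k,x}
  x: {k,t,u}

N(t) = ["x"]

Answer: ["x"]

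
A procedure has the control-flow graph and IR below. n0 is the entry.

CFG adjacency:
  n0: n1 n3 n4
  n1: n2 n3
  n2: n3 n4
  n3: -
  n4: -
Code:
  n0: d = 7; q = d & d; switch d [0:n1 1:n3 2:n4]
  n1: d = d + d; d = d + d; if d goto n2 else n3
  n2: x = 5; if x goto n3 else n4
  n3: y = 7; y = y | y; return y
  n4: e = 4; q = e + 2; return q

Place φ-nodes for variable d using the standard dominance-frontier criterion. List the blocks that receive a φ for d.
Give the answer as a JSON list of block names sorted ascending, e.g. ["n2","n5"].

idom tree: n1←n0 n2←n1 n3←n0 n4←n0
Dom∩ at merges:
  n3: preds {n0,n1,n2}: {n0} ∩ {n0,n1} ∩ {n0,n1,n2} = {n0}; idom=n0
  n4: preds {n0,n2}: {n0} ∩ {n0,n1,n2} = {n0}; idom=n0

Frontier:
  join n3 pred n0: · stop@n0
  join n3 pred n1: n1 stop@n0
  join n3 pred n2: n2→n1 stop@n0
  join n4 pred n0: · stop@n0
  join n4 pred n2: n2→n1 stop@n0
  n0 → ∅
  n1 → {n3,n4}
  n2 → {n3,n4}
  n3 → ∅
  n4 → ∅

φ for d: defs {n0,n1}
  DF⁺ = {n3,n4}

Answer: ["n3", "n4"]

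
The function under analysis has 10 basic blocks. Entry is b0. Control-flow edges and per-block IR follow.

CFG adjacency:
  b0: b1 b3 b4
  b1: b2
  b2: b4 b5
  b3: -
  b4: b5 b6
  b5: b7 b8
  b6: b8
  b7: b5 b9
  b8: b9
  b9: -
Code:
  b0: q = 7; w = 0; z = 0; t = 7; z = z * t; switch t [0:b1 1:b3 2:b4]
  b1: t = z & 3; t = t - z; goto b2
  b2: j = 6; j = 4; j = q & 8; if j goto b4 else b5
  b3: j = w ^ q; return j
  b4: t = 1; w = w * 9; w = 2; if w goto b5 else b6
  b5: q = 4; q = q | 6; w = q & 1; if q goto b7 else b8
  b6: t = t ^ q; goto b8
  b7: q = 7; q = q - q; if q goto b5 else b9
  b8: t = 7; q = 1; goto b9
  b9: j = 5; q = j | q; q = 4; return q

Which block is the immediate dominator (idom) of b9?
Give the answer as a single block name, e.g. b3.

idom tree: b1←b0 b2←b1 b3←b0 b4←b0 b5←b0 b6←b4 b7←b5 b8←b0 b9←b0
Dom at joins:
  b4: preds {b0,b2}: {b0} ∩ {b0,b1,b2} = {b0}; idom=b0
  b5: preds {b2,b4,b7}: {b0,b1,b2} ∩ {b0,b4} ∩ {b0,b5,b7} = {b0}; idom=b0
  b8: preds {b5,b6}: {b0,b5} ∩ {b0,b4,b6} = {b0}; idom=b0
  b9: preds {b7,b8}: {b0,b5,b7} ∩ {b0,b8} = {b0}; idom=b0

idom(b9) = b0

Answer: b0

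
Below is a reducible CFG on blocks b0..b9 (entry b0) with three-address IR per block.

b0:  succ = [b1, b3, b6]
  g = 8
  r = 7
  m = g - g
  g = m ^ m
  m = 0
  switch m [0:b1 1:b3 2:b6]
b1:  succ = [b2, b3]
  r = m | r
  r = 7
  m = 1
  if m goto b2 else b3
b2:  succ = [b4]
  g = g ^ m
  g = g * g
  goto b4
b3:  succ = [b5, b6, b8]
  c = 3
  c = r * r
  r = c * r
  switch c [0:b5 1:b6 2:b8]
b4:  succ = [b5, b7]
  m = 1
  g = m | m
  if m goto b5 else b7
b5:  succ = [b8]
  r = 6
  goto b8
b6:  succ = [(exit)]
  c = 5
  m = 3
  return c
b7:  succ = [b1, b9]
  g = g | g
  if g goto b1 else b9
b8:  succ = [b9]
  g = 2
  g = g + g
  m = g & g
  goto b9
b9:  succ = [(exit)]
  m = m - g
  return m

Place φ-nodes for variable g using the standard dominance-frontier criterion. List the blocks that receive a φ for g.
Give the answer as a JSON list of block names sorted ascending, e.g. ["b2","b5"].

idom tree: b1←b0 b2←b1 b3←b0 b4←b2 b5←b0 b6←b0 b7←b4 b8←b0 b9←b0
Dom∩ at merges:
  b1: preds {b0,b7}: {b0} ∩ {b0,b1,b2,b4,b7} = {b0}; idom=b0
  b3: preds {b0,b1}: {b0} ∩ {b0,b1} = {b0}; idom=b0
  b5: preds {b3,b4}: {b0,b3} ∩ {b0,b1,b2,b4} = {b0}; idom=b0
  b6: preds {b0,b3}: {b0} ∩ {b0,b3} = {b0}; idom=b0
  b8: preds {b3,b5}: {b0,b3} ∩ {b0,b5} = {b0}; idom=b0
  b9: preds {b7,b8}: {b0,b1,b2,b4,b7} ∩ {b0,b8} = {b0}; idom=b0

DF derivation:
  join b1 pred b0: · stop@b0
  join b1 pred b7: b7→b4→b2→b1 stop@b0
  join b3 pred b0: · stop@b0
  join b3 pred b1: b1 stop@b0
  join b5 pred b3: b3 stop@b0
  join b5 pred b4: b4→b2→b1 stop@b0
  join b6 pred b0: · stop@b0
  join b6 pred b3: b3 stop@b0
  join b8 pred b3: b3 stop@b0
  join b8 pred b5: b5 stop@b0
  join b9 pred b7: b7→b4→b2→b1 stop@b0
  join b9 pred b8: b8 stop@b0
  b0: DF=∅
  b1: DF={b1,b3,b5,b9}
  b2: DF={b1,b5,b9}
  b3: DF={b5,b6,b8}
  b4: DF={b1,b5,b9}
  b5: DF={b8}
  b6: DF=∅
  b7: DF={b1,b9}
  b8: DF={b9}
  b9: DF=∅

φ for g: defs {b0,b2,b4,b7,b8}
  DF⁺ = {b1,b3,b5,b6,b8,b9}

Answer: ["b1", "b3", "b5", "b6", "b8", "b9"]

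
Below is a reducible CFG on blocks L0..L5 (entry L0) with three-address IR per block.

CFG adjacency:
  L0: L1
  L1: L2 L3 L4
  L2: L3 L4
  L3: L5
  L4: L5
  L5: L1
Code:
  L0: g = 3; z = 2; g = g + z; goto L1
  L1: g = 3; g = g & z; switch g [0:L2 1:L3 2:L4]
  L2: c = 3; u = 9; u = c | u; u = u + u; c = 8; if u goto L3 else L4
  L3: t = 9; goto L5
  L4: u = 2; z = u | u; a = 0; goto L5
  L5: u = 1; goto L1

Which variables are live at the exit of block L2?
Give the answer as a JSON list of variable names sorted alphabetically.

Answer: ["z"]

Analysis:
Block summaries:
  L0: def={g,z} ue=∅
  L1: def={g} ue={z}
  L2: def={c,u} ue=∅
  L3: def={t} ue=∅
  L4: def={a,u,z} ue=∅
  L5: def={u} ue=∅

Backward fixpoint:
  live L0: ∅→{z}
  live L1: {z}→{z}
  live L2: {z}→{z}
  live L3: {z}→{z}
  live L4: ∅→{z}
  live L5: {z}→{z}

live-out(L2) = ["z"]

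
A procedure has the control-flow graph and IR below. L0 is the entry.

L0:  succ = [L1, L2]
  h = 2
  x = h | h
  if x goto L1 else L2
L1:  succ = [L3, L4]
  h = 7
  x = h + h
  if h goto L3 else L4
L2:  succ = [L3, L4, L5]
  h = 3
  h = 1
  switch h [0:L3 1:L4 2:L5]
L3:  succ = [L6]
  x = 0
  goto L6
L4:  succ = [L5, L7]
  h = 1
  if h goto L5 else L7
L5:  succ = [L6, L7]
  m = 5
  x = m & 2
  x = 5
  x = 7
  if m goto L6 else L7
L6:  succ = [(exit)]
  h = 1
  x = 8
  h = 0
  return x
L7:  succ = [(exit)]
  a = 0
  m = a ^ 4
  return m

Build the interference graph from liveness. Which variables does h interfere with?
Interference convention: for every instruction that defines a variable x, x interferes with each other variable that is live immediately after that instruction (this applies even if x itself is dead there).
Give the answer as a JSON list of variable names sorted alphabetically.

Answer: ["x"]

Derivation:
Per-block:
  L0 def {h,x} use ∅
  L1 def {h,x} use ∅
  L2 def {h} use ∅
  L3 def {x} use ∅
  L4 def {h} use ∅
  L5 def {m,x} use ∅
  L6 def {h,x} use ∅
  L7 def {a,m} use ∅

Live sets:
  L0: in=∅ out=∅
  L1: in=∅ out=∅
  L2: in=∅ out=∅
  L3: in=∅ out=∅
  L4: in=∅ out=∅
  L5: in=∅ out=∅
  L6: in=∅ out=∅
  L7: in=∅ out=∅

Conflict graph:
  a: ∅
  h: {x}
  m: {x}
  x: {h,m}

N(h) = ["x"]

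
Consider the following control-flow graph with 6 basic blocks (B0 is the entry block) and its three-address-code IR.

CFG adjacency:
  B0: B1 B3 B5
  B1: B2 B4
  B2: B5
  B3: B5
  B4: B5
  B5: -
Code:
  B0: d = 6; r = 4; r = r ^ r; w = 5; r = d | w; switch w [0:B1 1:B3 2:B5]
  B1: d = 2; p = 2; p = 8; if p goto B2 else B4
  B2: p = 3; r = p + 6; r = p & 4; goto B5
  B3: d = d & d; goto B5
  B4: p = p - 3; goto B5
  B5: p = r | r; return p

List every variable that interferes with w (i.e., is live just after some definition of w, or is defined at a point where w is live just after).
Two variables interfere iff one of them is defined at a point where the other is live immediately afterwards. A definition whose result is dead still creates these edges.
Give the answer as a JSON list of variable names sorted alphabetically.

Block summaries:
  B0: def={d,r,w} ue=∅
  B1: def={d,p} ue=∅
  B2: def={p,r} ue=∅
  B3: def={d} ue={d}
  B4: def={p} ue={p}
  B5: def={p} ue={r}

Liveness:
  live B0: ∅→{d,r}
  live B1: {r}→{p,r}
  live B2: ∅→{r}
  live B3: {d,r}→{r}
  live B4: {p,r}→{r}
  live B5: {r}→∅

Conflict graph:
  d↔{r,w}
  p↔{r}
  r↔{d,p,w}
  w↔{d,r}

N(w) = ["d", "r"]

Answer: ["d", "r"]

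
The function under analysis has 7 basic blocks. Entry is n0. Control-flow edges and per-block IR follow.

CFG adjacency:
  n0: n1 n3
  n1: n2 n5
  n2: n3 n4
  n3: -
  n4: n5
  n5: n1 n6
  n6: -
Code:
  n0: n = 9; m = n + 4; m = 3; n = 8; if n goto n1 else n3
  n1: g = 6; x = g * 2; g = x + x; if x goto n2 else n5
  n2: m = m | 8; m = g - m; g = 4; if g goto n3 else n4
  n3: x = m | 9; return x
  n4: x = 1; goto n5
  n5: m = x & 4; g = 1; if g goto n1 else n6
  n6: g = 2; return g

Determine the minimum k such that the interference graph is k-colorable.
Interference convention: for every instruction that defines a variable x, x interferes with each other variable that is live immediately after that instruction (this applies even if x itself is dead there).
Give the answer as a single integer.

Answer: 3

Analysis:
Block summaries:
  n0: def={m,n} ue=∅
  n1: def={g,x} ue=∅
  n2: def={g,m} ue={g,m}
  n3: def={x} ue={m}
  n4: def={x} ue=∅
  n5: def={g,m} ue={x}
  n6: def={g} ue=∅

Live sets:
  live n0: ∅→{m}
  live n1: {m}→{g,m,x}
  live n2: {g,m}→{m}
  live n3: {m}→∅
  live n4: ∅→{x}
  live n5: {x}→{m}
  live n6: ∅→∅

Interference:
  g — {m,x}
  m — {g,n,x}
  n — {m}
  x — {g,m}

Colouring:
  lower bound: {g,m,x} mutually conflict ⇒ χ ≥ 3
  3-colouring: r0={m}  r1={g,n}  r2={x}
  χ = 3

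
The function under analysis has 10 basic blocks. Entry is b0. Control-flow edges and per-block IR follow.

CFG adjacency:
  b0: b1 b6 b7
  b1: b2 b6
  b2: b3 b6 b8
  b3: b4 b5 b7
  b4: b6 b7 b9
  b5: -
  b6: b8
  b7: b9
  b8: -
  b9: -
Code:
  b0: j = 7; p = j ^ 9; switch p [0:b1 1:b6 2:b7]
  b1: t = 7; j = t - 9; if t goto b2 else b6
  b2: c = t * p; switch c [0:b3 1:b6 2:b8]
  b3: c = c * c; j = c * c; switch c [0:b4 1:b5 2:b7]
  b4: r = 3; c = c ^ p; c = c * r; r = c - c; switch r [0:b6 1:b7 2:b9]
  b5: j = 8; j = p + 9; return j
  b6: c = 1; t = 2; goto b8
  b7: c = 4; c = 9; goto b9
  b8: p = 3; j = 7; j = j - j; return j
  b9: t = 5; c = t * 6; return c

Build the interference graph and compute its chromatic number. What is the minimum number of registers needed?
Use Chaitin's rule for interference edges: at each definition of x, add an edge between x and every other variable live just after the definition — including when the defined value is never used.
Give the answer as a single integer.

Per-block:
  b0 def {j,p} use ∅
  b1 def {j,t} use ∅
  b2 def {c} use {p,t}
  b3 def {c,j} use {c}
  b4 def {c,r} use {c,p}
  b5 def {j} use {p}
  b6 def {c,t} use ∅
  b7 def {c} use ∅
  b8 def {j,p} use ∅
  b9 def {c,t} use ∅

Backward fixpoint:
  live b0: ∅→{p}
  live b1: {p}→{p,t}
  live b2: {p,t}→{c,p}
  live b3: {c,p}→{c,p}
  live b4: {c,p}→∅
  live b5: {p}→∅
  live b6: ∅→∅
  live b7: ∅→∅
  live b8: ∅→∅
  live b9: ∅→∅

Interfere edges:
  c: {j,p,r}
  j: {c,p,t}
  p: {c,j,r,t}
  r: {c,p}
  t: {j,p}

Registers:
  lower bound: {c,j,p} mutually conflict ⇒ χ ≥ 3
  assign c→R1 j→R2 p→R0 r→R2 t→R1 — no edge inside a register ⇒ χ ≤ 3
  χ = 3

Answer: 3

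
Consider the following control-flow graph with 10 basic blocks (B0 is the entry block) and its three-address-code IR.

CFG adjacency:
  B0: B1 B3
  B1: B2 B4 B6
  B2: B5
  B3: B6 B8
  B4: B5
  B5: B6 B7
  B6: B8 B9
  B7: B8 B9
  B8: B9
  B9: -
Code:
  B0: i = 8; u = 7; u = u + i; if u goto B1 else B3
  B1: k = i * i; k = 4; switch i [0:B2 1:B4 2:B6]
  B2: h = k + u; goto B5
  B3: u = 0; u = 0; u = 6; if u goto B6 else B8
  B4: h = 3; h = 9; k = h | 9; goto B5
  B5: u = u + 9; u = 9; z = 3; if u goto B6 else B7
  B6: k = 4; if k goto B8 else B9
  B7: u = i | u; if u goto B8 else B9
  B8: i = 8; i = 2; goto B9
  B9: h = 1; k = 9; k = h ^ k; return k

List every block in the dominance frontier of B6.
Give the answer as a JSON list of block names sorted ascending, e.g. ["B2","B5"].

Answer: ["B8", "B9"]

Derivation:
idom tree: B1←B0 B2←B1 B3←B0 B4←B1 B5←B1 B6←B0 B7←B5 B8←B0 B9←B0
Dom at joins:
  B5: preds {B2,B4}: {B0,B1,B2} ∩ {B0,B1,B4} = {B0,B1}; idom=B1
  B6: preds {B1,B3,B5}: {B0,B1} ∩ {B0,B3} ∩ {B0,B1,B5} = {B0}; idom=B0
  B8: preds {B3,B6,B7}: {B0,B3} ∩ {B0,B6} ∩ {B0,B1,B5,B7} = {B0}; idom=B0
  B9: preds {B6,B7,B8}: {B0,B6} ∩ {B0,B1,B5,B7} ∩ {B0,B8} = {B0}; idom=B0

Frontier:
  B5←B2: walk B2 to B1
  B5←B4: walk B4 to B1
  B6←B1: walk B1 to B0
  B6←B3: walk B3 to B0
  B6←B5: walk B5→B1 to B0
  B8←B3: walk B3 to B0
  B8←B6: walk B6 to B0
  B8←B7: walk B7→B5→B1 to B0
  B9←B6: walk B6 to B0
  B9←B7: walk B7→B5→B1 to B0
  B9←B8: walk B8 to B0
  B0 → ∅
  B1 → {B6,B8,B9}
  B2 → {B5}
  B3 → {B6,B8}
  B4 → {B5}
  B5 → {B6,B8,B9}
  B6 → {B8,B9}
  B7 → {B8,B9}
  B8 → {B9}
  B9 → ∅

DF(B6) = ["B8", "B9"]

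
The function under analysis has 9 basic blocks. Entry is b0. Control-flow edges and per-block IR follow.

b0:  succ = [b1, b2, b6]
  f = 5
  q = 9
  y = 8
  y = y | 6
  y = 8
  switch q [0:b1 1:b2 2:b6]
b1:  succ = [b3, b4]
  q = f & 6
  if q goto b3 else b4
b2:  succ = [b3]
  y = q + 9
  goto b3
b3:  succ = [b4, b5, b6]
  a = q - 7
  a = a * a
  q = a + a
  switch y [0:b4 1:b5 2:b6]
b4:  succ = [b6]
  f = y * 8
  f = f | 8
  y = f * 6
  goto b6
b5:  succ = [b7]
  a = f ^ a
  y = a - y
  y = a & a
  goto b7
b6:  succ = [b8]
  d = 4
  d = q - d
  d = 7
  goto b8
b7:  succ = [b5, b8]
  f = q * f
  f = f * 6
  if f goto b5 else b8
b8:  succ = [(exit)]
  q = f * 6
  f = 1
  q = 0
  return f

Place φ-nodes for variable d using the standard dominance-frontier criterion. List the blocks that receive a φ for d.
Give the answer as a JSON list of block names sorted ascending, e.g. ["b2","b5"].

idom tree: b1←b0 b2←b0 b3←b0 b4←b0 b5←b3 b6←b0 b7←b5 b8←b0
Join-block Dom:
  b3: preds {b1,b2}: {b0,b1} ∩ {b0,b2} = {b0}; idom=b0
  b4: preds {b1,b3}: {b0,b1} ∩ {b0,b3} = {b0}; idom=b0
  b5: preds {b3,b7}: {b0,b3} ∩ {b0,b3,b5,b7} = {b0,b3}; idom=b3
  b6: preds {b0,b3,b4}: {b0} ∩ {b0,b3} ∩ {b0,b4} = {b0}; idom=b0
  b8: preds {b6,b7}: {b0,b6} ∩ {b0,b3,b5,b7} = {b0}; idom=b0

DF walk-up:
  join b3 pred b1: b1 stop@b0
  join b3 pred b2: b2 stop@b0
  join b4 pred b1: b1 stop@b0
  join b4 pred b3: b3 stop@b0
  join b5 pred b3: · stop@b3
  join b5 pred b7: b7→b5 stop@b3
  join b6 pred b0: · stop@b0
  join b6 pred b3: b3 stop@b0
  join b6 pred b4: b4 stop@b0
  join b8 pred b6: b6 stop@b0
  join b8 pred b7: b7→b5→b3 stop@b0
  b0: DF=∅
  b1: DF={b3,b4}
  b2: DF={b3}
  b3: DF={b4,b6,b8}
  b4: DF={b6}
  b5: DF={b5,b8}
  b6: DF={b8}
  b7: DF={b5,b8}
  b8: DF=∅

φ for d: defs {b6}
  DF⁺ = {b8}

Answer: ["b8"]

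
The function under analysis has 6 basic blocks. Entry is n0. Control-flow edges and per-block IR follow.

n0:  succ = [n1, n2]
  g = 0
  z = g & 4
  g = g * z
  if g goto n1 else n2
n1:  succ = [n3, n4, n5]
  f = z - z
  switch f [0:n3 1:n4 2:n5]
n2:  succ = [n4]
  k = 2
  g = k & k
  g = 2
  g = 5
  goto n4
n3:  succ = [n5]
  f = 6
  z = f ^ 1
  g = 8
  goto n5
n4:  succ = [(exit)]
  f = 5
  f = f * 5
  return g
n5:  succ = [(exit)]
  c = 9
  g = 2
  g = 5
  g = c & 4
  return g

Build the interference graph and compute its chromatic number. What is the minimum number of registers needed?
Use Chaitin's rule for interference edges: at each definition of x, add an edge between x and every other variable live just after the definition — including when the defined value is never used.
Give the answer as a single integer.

Answer: 2

Derivation:
def/use:
  n0 def {g,z} use ∅
  n1 def {f} use {z}
  n2 def {g,k} use ∅
  n3 def {f,g,z} use ∅
  n4 def {f} use {g}
  n5 def {c,g} use ∅

Live sets:
  live n0: ∅→{g,z}
  live n1: {g,z}→{g}
  live n2: ∅→{g}
  live n3: ∅→∅
  live n4: {g}→∅
  live n5: ∅→∅

Conflict graph:
  c: {g}
  f: {g}
  g: {c,f,z}
  k: ∅
  z: {g}

Registers:
  lower bound: {c,g} mutually conflict ⇒ χ ≥ 2
  2-colouring: r0={g,k}  r1={c,f,z}
  χ = 2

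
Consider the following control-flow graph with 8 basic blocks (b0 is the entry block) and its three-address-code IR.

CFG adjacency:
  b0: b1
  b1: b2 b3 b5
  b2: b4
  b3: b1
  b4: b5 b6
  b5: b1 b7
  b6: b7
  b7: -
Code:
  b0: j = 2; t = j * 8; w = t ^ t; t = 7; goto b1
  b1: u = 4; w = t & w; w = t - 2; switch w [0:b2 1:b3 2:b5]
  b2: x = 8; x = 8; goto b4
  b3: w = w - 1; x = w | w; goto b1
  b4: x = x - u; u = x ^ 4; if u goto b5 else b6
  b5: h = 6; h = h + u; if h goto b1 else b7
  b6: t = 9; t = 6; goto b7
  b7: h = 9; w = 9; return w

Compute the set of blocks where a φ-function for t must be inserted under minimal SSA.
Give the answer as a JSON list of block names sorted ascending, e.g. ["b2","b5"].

Answer: ["b7"]

Derivation:
idom tree: b1←b0 b2←b1 b3←b1 b4←b2 b5←b1 b6←b4 b7←b1
Dom at joins:
  b1: preds {b0,b3,b5}: {b0} ∩ {b0,b1,b3} ∩ {b0,b1,b5} = {b0}; idom=b0
  b5: preds {b1,b4}: {b0,b1} ∩ {b0,b1,b2,b4} = {b0,b1}; idom=b1
  b7: preds {b5,b6}: {b0,b1,b5} ∩ {b0,b1,b2,b4,b6} = {b0,b1}; idom=b1

Frontier:
  join b1 pred b0: · stop@b0
  join b1 pred b3: b3→b1 stop@b0
  join b1 pred b5: b5→b1 stop@b0
  join b5 pred b1: · stop@b1
  join b5 pred b4: b4→b2 stop@b1
  join b7 pred b5: b5 stop@b1
  join b7 pred b6: b6→b4→b2 stop@b1
  b0 → ∅
  b1 → {b1}
  b2 → {b5,b7}
  b3 → {b1}
  b4 → {b5,b7}
  b5 → {b1,b7}
  b6 → {b7}
  b7 → ∅

φ for t: defs {b0,b6}
  DF⁺ = {b7}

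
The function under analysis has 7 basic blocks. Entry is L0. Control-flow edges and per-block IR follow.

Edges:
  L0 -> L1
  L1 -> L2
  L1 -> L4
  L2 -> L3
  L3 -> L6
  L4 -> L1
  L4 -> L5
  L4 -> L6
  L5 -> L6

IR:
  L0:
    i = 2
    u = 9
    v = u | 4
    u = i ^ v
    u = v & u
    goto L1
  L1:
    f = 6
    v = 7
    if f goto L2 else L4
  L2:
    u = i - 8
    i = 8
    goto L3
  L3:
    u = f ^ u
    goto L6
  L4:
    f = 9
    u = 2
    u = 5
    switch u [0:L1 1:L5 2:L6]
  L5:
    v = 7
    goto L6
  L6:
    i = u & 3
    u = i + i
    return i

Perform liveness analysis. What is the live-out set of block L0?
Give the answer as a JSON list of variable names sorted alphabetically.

def/use:
  L0: {i,u,v} / ∅
  L1: {f,v} / ∅
  L2: {i,u} / {i}
  L3: {u} / {f,u}
  L4: {f,u} / ∅
  L5: {v} / ∅
  L6: {i,u} / {u}

Live sets:
  L0 li=∅ lo={i}
  L1 li={i} lo={f,i}
  L2 li={f,i} lo={f,u}
  L3 li={f,u} lo={u}
  L4 li={i} lo={i,u}
  L5 li={u} lo={u}
  L6 li={u} lo=∅

live-out(L0) = ["i"]

Answer: ["i"]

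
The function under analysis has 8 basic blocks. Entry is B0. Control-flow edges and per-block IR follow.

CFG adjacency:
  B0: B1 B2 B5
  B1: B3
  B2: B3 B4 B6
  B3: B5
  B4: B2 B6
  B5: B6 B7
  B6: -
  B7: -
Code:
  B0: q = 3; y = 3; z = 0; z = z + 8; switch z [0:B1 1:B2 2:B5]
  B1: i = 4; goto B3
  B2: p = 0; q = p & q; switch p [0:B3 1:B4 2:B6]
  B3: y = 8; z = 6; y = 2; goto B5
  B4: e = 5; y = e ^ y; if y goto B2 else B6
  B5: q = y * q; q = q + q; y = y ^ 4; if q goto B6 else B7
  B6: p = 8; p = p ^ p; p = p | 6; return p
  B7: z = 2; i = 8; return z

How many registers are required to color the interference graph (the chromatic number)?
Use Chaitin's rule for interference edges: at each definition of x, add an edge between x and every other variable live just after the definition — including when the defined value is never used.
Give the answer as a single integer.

Answer: 3

Working:
Per-block:
  B0: {q,y,z} / ∅
  B1: {i} / ∅
  B2: {p,q} / {q}
  B3: {y,z} / ∅
  B4: {e,y} / {y}
  B5: {q,y} / {q,y}
  B6: {p} / ∅
  B7: {i,z} / ∅

Liveness:
  live B0: ∅→{q,y}
  live B1: {q}→{q}
  live B2: {q,y}→{q,y}
  live B3: {q}→{q,y}
  live B4: {q,y}→{q,y}
  live B5: {q,y}→∅
  live B6: ∅→∅
  live B7: ∅→∅

Conflict graph:
  e — {q,y}
  i — {q,z}
  p — {q,y}
  q — {e,i,p,y,z}
  y — {e,p,q,z}
  z — {i,q,y}

Registers:
  clique {e,q,y} ⇒ need ≥ 3
  3-colouring: c0={q}  c1={i,y}  c2={e,p,z}
  χ = 3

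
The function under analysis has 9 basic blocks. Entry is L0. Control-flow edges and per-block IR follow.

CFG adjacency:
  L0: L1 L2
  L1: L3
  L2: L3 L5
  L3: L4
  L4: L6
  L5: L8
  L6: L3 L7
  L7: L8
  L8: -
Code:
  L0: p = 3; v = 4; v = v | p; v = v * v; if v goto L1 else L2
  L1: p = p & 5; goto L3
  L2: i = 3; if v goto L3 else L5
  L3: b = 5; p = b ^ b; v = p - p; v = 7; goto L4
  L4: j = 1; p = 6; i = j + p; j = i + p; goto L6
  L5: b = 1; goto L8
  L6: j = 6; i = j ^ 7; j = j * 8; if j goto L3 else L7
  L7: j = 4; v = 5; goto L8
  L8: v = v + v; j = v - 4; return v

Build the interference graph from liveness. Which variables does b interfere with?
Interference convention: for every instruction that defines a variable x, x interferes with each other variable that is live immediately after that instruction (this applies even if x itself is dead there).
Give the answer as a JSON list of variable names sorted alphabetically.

Answer: ["v"]

Working:
Block summaries:
  L0: def={p,v} ue=∅
  L1: def={p} ue={p}
  L2: def={i} ue={v}
  L3: def={b,p,v} ue=∅
  L4: def={i,j,p} ue=∅
  L5: def={b} ue=∅
  L6: def={i,j} ue=∅
  L7: def={j,v} ue=∅
  L8: def={j,v} ue={v}

Live sets:
  L0: in=∅ out={p,v}
  L1: in={p} out=∅
  L2: in={v} out={v}
  L3: in=∅ out=∅
  L4: in=∅ out=∅
  L5: in={v} out={v}
  L6: in=∅ out=∅
  L7: in=∅ out={v}
  L8: in={v} out=∅

Conflict graph:
  b — {v}
  i — {j,p,v}
  j — {i,p,v}
  p — {i,j,v}
  v — {b,i,j,p}

N(b) = ["v"]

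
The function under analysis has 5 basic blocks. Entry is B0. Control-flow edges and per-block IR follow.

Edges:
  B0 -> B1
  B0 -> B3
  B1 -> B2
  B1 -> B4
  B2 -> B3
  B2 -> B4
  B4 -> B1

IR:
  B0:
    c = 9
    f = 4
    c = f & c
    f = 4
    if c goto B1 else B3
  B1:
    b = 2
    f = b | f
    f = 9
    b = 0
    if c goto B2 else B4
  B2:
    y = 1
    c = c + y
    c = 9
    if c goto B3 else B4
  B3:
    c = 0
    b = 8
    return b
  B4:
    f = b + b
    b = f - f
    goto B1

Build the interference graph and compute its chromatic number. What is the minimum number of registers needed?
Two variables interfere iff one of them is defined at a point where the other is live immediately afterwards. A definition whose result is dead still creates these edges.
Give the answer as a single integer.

Answer: 3

Analysis:
Per-block:
  B0: def={c,f} ue=∅
  B1: def={b,f} ue={c,f}
  B2: def={c,y} ue={c}
  B3: def={b,c} ue=∅
  B4: def={b,f} ue={b}

Backward fixpoint:
  B0: in=∅ out={c,f}
  B1: in={c,f} out={b,c}
  B2: in={b,c} out={b,c}
  B3: in=∅ out=∅
  B4: in={b,c} out={c,f}

Interference:
  b — {c,f,y}
  c — {b,f,y}
  f — {b,c}
  y — {b,c}

Colouring:
  {b,c,f} pairwise interfere (3-clique) ⇒ χ ≥ 3
  assign b→R0 c→R1 f→R2 y→R2 — no edge inside a register ⇒ χ ≤ 3
  χ = 3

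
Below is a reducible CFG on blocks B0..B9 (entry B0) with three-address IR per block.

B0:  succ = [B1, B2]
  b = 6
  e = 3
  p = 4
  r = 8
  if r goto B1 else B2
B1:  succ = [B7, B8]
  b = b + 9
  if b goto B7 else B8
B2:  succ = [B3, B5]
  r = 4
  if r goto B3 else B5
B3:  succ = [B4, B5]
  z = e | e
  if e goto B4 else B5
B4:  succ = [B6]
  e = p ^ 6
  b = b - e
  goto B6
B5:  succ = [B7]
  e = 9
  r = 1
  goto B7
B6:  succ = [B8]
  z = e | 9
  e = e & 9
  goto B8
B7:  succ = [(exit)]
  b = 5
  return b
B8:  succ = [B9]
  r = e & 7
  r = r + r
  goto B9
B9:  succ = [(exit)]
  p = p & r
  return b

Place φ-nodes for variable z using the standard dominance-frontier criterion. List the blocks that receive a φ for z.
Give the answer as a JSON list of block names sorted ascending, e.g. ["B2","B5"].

idom tree: B1←B0 B2←B0 B3←B2 B4←B3 B5←B2 B6←B4 B7←B0 B8←B0 B9←B8
Join-block Dom:
  B5: preds {B2,B3}: {B0,B2} ∩ {B0,B2,B3} = {B0,B2}; idom=B2
  B7: preds {B1,B5}: {B0,B1} ∩ {B0,B2,B5} = {B0}; idom=B0
  B8: preds {B1,B6}: {B0,B1} ∩ {B0,B2,B3,B4,B6} = {B0}; idom=B0

DF derivation:
  join B5 pred B2: · stop@B2
  join B5 pred B3: B3 stop@B2
  join B7 pred B1: B1 stop@B0
  join B7 pred B5: B5→B2 stop@B0
  join B8 pred B1: B1 stop@B0
  join B8 pred B6: B6→B4→B3→B2 stop@B0
  DF(B0)=∅
  DF(B1)={B7,B8}
  DF(B2)={B7,B8}
  DF(B3)={B5,B8}
  DF(B4)={B8}
  DF(B5)={B7}
  DF(B6)={B8}
  DF(B7)=∅
  DF(B8)=∅
  DF(B9)=∅

φ for z: defs {B3,B6}
  DF⁺ = {B5,B7,B8}

Answer: ["B5", "B7", "B8"]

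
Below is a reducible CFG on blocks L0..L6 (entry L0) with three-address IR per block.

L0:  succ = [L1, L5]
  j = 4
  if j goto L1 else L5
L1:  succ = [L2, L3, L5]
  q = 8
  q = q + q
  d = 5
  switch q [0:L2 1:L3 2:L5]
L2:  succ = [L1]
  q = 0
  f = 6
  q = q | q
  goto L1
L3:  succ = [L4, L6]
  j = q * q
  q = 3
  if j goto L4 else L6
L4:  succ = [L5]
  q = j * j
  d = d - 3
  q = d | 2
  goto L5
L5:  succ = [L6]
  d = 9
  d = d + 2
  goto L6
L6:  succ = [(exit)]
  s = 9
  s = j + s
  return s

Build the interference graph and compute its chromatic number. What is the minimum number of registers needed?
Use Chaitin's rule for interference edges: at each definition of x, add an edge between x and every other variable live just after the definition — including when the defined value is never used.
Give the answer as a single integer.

Per-block:
  L0: def={j} ue=∅
  L1: def={d,q} ue=∅
  L2: def={f,q} ue=∅
  L3: def={j,q} ue={q}
  L4: def={d,q} ue={d,j}
  L5: def={d} ue=∅
  L6: def={s} ue={j}

Live sets:
  L0 li=∅ lo={j}
  L1 li={j} lo={d,j,q}
  L2 li={j} lo={j}
  L3 li={d,q} lo={d,j}
  L4 li={d,j} lo={j}
  L5 li={j} lo={j}
  L6 li={j} lo=∅

Conflict graph:
  d — {j,q}
  f — {j,q}
  j — {d,f,q,s}
  q — {d,f,j}
  s — {j}

Registers:
  lower bound: {d,j,q} mutually conflict ⇒ χ ≥ 3
  assign d→r2 f→r2 j→r0 q→r1 s→r1 — no edge inside a register ⇒ χ ≤ 3
  χ = 3

Answer: 3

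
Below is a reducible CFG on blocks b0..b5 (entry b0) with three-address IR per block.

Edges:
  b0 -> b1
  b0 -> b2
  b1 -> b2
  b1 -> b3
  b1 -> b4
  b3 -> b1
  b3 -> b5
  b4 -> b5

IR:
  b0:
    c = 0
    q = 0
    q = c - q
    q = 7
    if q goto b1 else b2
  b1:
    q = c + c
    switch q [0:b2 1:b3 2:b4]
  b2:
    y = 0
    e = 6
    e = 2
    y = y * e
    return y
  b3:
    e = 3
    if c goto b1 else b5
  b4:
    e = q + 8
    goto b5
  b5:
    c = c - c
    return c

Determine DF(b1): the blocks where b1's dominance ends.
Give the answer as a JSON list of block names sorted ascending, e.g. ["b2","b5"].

idom tree: b1←b0 b2←b0 b3←b1 b4←b1 b5←b1
Join-block Dom:
  b1: preds {b0,b3}: {b0} ∩ {b0,b1,b3} = {b0}; idom=b0
  b2: preds {b0,b1}: {b0} ∩ {b0,b1} = {b0}; idom=b0
  b5: preds {b3,b4}: {b0,b1,b3} ∩ {b0,b1,b4} = {b0,b1}; idom=b1

DF walk-up:
  join b1 pred b0: · stop@b0
  join b1 pred b3: b3→b1 stop@b0
  join b2 pred b0: · stop@b0
  join b2 pred b1: b1 stop@b0
  join b5 pred b3: b3 stop@b1
  join b5 pred b4: b4 stop@b1
  b0: DF=∅
  b1: DF={b1,b2}
  b2: DF=∅
  b3: DF={b1,b5}
  b4: DF={b5}
  b5: DF=∅

DF(b1) = ["b1", "b2"]

Answer: ["b1", "b2"]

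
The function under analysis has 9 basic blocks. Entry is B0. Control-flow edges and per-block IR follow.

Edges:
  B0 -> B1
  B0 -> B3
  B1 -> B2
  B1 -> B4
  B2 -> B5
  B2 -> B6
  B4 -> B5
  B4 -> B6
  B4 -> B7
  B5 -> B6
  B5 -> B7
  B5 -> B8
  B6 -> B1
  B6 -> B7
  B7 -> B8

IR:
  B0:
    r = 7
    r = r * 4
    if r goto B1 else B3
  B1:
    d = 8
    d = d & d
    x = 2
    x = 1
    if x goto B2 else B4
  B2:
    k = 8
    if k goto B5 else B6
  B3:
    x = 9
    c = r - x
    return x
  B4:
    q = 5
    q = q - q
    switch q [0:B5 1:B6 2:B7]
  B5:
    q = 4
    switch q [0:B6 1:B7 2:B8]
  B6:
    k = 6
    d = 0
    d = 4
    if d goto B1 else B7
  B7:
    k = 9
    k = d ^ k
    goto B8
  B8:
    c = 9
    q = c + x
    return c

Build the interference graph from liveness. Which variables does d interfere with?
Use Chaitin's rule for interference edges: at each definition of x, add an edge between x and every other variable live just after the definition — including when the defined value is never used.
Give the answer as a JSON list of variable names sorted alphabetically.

Per-block:
  B0: def={r} ue=∅
  B1: def={d,x} ue=∅
  B2: def={k} ue=∅
  B3: def={c,x} ue={r}
  B4: def={q} ue=∅
  B5: def={q} ue=∅
  B6: def={d,k} ue=∅
  B7: def={k} ue={d}
  B8: def={c,q} ue={x}

Backward fixpoint:
  B0: in=∅ out={r}
  B1: in=∅ out={d,x}
  B2: in={d,x} out={d,x}
  B3: in={r} out=∅
  B4: in={d,x} out={d,x}
  B5: in={d,x} out={d,x}
  B6: in={x} out={d,x}
  B7: in={d,x} out={x}
  B8: in={x} out=∅

Conflict graph:
  c — {q,x}
  d — {k,q,x}
  k — {d,x}
  q — {c,d,x}
  r — {x}
  x — {c,d,k,q,r}

N(d) = ["k", "q", "x"]

Answer: ["k", "q", "x"]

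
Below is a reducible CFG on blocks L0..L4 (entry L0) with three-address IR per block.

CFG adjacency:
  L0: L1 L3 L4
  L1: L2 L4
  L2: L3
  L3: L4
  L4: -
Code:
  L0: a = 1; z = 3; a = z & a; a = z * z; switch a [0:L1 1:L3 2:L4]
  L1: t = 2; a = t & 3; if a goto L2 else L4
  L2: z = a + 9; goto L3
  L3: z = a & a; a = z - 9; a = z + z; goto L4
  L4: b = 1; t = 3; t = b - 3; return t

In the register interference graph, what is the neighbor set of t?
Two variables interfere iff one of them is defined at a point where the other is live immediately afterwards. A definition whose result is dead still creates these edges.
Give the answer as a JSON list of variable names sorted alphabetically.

Answer: ["b"]

Analysis:
def/use:
  L0: {a,z} / ∅
  L1: {a,t} / ∅
  L2: {z} / {a}
  L3: {a,z} / {a}
  L4: {b,t} / ∅

Live sets:
  L0 li=∅ lo={a}
  L1 li=∅ lo={a}
  L2 li={a} lo={a}
  L3 li={a} lo=∅
  L4 li=∅ lo=∅

Interfere edges:
  a: {z}
  b: {t}
  t: {b}
  z: {a}

N(t) = ["b"]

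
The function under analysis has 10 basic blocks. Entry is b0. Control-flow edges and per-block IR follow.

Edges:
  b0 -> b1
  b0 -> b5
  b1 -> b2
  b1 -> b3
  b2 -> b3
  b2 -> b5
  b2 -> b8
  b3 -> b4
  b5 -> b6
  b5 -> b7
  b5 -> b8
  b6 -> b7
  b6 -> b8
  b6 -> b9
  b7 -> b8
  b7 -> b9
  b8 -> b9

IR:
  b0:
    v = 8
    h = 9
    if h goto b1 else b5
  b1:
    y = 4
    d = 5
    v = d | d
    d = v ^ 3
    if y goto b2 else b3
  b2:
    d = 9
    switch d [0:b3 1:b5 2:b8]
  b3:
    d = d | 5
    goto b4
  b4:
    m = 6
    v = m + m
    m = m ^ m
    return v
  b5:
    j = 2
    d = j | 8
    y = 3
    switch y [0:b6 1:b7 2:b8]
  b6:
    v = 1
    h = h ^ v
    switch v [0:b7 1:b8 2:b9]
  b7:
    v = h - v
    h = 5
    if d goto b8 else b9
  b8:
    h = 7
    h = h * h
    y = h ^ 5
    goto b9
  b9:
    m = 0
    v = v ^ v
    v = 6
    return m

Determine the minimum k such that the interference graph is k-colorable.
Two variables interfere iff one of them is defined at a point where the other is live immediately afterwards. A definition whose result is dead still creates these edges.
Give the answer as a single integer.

Answer: 4

Analysis:
Per-block:
  b0: {h,v} / ∅
  b1: {d,v,y} / ∅
  b2: {d} / ∅
  b3: {d} / {d}
  b4: {m,v} / ∅
  b5: {d,j,y} / ∅
  b6: {h,v} / {h}
  b7: {h,v} / {d,h,v}
  b8: {h,y} / ∅
  b9: {m,v} / {v}

Live sets:
  b0 li=∅ lo={h,v}
  b1 li={h} lo={d,h,v}
  b2 li={h,v} lo={d,h,v}
  b3 li={d} lo=∅
  b4 li=∅ lo=∅
  b5 li={h,v} lo={d,h,v}
  b6 li={d,h} lo={d,h,v}
  b7 li={d,h,v} lo={v}
  b8 li={v} lo={v}
  b9 li={v} lo=∅

Interference:
  d: {h,v,y}
  h: {d,j,v,y}
  j: {h,v}
  m: {v}
  v: {d,h,j,m,y}
  y: {d,h,v}

Chromatic number:
  lower bound: {d,h,v,y} mutually conflict ⇒ χ ≥ 4
  4-colouring: R0={v}  R1={h,m}  R2={d,j}  R3={y}
  χ = 4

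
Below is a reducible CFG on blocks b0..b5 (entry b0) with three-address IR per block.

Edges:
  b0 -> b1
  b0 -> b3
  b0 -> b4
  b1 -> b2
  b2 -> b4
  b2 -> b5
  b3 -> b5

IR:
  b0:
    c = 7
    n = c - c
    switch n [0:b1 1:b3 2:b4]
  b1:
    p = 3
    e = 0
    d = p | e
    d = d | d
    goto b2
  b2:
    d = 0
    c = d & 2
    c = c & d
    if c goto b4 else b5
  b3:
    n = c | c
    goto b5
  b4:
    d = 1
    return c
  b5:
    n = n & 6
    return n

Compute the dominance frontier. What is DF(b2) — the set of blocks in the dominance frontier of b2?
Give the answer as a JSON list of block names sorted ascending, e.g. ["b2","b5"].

Answer: ["b4", "b5"]

Analysis:
idom tree: b1←b0 b2←b1 b3←b0 b4←b0 b5←b0
Dom at joins:
  b4: preds {b0,b2}: {b0} ∩ {b0,b1,b2} = {b0}; idom=b0
  b5: preds {b2,b3}: {b0,b1,b2} ∩ {b0,b3} = {b0}; idom=b0

DF derivation:
  b4←b0: walk · to b0
  b4←b2: walk b2→b1 to b0
  b5←b2: walk b2→b1 to b0
  b5←b3: walk b3 to b0
  b0: DF=∅
  b1: DF={b4,b5}
  b2: DF={b4,b5}
  b3: DF={b5}
  b4: DF=∅
  b5: DF=∅

DF(b2) = ["b4", "b5"]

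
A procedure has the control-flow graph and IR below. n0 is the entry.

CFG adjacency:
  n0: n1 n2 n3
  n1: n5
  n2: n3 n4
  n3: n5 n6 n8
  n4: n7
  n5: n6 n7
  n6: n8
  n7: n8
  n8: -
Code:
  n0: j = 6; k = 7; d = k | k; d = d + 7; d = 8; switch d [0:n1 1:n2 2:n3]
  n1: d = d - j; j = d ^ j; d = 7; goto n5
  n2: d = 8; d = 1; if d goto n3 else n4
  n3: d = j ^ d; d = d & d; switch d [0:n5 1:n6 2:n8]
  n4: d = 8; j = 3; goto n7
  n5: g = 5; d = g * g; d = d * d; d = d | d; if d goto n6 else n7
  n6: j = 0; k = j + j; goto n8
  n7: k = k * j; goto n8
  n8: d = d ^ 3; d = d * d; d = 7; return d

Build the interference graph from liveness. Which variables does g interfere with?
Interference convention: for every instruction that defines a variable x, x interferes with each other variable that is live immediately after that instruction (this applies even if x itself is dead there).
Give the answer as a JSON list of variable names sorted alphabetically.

Block summaries:
  n0: {d,j,k} / ∅
  n1: {d,j} / {d,j}
  n2: {d} / ∅
  n3: {d} / {d,j}
  n4: {d,j} / ∅
  n5: {d,g} / ∅
  n6: {j,k} / ∅
  n7: {k} / {j,k}
  n8: {d} / {d}

Live sets:
  n0: in=∅ out={d,j,k}
  n1: in={d,j,k} out={j,k}
  n2: in={j,k} out={d,j,k}
  n3: in={d,j,k} out={d,j,k}
  n4: in={k} out={d,j,k}
  n5: in={j,k} out={d,j,k}
  n6: in={d} out={d}
  n7: in={d,j,k} out={d}
  n8: in={d} out=∅

Interfere edges:
  d↔{j,k}
  g↔{j,k}
  j↔{d,g,k}
  k↔{d,g,j}

N(g) = ["j", "k"]

Answer: ["j", "k"]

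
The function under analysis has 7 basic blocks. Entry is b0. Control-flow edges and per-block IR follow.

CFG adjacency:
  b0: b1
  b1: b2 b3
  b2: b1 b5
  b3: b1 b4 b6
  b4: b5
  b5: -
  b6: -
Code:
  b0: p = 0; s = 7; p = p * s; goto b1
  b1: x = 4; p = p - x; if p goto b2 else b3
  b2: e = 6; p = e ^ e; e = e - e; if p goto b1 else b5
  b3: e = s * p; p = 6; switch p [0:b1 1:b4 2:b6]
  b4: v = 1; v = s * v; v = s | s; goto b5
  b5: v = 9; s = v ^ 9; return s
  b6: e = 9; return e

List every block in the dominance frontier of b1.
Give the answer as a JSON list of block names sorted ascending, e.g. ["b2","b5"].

Answer: ["b1"]

Derivation:
idom tree: b1←b0 b2←b1 b3←b1 b4←b3 b5←b1 b6←b3
Dom∩ at merges:
  b1: preds {b0,b2,b3}: {b0} ∩ {b0,b1,b2} ∩ {b0,b1,b3} = {b0}; idom=b0
  b5: preds {b2,b4}: {b0,b1,b2} ∩ {b0,b1,b3,b4} = {b0,b1}; idom=b1

DF derivation:
  b1←b0: walk · to b0
  b1←b2: walk b2→b1 to b0
  b1←b3: walk b3→b1 to b0
  b5←b2: walk b2 to b1
  b5←b4: walk b4→b3 to b1
  DF(b0)=∅
  DF(b1)={b1}
  DF(b2)={b1,b5}
  DF(b3)={b1,b5}
  DF(b4)={b5}
  DF(b5)=∅
  DF(b6)=∅

DF(b1) = ["b1"]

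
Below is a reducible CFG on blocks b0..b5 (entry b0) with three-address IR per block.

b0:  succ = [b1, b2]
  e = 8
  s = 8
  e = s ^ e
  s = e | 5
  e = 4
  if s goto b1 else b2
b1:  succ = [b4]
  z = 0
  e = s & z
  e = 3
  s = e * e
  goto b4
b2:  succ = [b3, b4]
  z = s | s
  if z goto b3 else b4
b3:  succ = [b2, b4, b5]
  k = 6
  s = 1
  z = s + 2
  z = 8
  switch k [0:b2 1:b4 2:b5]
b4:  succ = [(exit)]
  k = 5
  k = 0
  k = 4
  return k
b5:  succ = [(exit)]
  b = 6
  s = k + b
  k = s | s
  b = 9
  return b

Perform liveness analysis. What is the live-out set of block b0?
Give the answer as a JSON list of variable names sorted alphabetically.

def/use:
  b0: def={e,s} ue=∅
  b1: def={e,s,z} ue={s}
  b2: def={z} ue={s}
  b3: def={k,s,z} ue=∅
  b4: def={k} ue=∅
  b5: def={b,k,s} ue={k}

Backward fixpoint:
  live b0: ∅→{s}
  live b1: {s}→∅
  live b2: {s}→∅
  live b3: ∅→{k,s}
  live b4: ∅→∅
  live b5: {k}→∅

live-out(b0) = ["s"]

Answer: ["s"]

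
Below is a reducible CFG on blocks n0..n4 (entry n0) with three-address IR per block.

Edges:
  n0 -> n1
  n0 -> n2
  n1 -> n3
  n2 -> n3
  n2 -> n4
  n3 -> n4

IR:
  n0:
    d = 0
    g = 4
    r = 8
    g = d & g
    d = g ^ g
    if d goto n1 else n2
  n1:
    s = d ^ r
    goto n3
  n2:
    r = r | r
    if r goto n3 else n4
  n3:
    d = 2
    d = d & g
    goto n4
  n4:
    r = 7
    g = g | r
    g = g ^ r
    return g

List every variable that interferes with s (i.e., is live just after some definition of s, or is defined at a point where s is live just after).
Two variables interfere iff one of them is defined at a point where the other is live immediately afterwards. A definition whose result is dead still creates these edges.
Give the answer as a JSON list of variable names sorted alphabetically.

Answer: ["g"]

Derivation:
Per-block:
  n0 def {d,g,r} use ∅
  n1 def {s} use {d,r}
  n2 def {r} use {r}
  n3 def {d} use {g}
  n4 def {g,r} use {g}

Liveness:
  live n0: ∅→{d,g,r}
  live n1: {d,g,r}→{g}
  live n2: {g,r}→{g}
  live n3: {g}→{g}
  live n4: {g}→∅

Interference:
  d↔{g,r}
  g↔{d,r,s}
  r↔{d,g}
  s↔{g}

N(s) = ["g"]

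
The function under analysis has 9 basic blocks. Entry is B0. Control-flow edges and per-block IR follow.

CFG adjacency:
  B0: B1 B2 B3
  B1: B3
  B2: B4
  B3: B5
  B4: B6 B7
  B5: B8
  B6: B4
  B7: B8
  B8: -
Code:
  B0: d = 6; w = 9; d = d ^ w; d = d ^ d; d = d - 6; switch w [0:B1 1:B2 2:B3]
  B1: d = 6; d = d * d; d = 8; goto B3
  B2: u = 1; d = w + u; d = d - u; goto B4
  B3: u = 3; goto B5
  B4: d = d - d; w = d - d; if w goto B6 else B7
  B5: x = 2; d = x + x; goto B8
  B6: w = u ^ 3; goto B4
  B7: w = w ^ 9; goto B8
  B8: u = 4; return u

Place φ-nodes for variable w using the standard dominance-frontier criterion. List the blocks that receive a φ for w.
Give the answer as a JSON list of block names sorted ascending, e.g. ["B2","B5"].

idom tree: B1←B0 B2←B0 B3←B0 B4←B2 B5←B3 B6←B4 B7←B4 B8←B0
Dom∩ at merges:
  B3: preds {B0,B1}: {B0} ∩ {B0,B1} = {B0}; idom=B0
  B4: preds {B2,B6}: {B0,B2} ∩ {B0,B2,B4,B6} = {B0,B2}; idom=B2
  B8: preds {B5,B7}: {B0,B3,B5} ∩ {B0,B2,B4,B7} = {B0}; idom=B0

DF derivation:
  join B3 pred B0: · stop@B0
  join B3 pred B1: B1 stop@B0
  join B4 pred B2: · stop@B2
  join B4 pred B6: B6→B4 stop@B2
  join B8 pred B5: B5→B3 stop@B0
  join B8 pred B7: B7→B4→B2 stop@B0
  B0 → ∅
  B1 → {B3}
  B2 → {B8}
  B3 → {B8}
  B4 → {B4,B8}
  B5 → {B8}
  B6 → {B4}
  B7 → {B8}
  B8 → ∅

φ for w: defs {B0,B4,B6,B7}
  DF⁺ = {B4,B8}

Answer: ["B4", "B8"]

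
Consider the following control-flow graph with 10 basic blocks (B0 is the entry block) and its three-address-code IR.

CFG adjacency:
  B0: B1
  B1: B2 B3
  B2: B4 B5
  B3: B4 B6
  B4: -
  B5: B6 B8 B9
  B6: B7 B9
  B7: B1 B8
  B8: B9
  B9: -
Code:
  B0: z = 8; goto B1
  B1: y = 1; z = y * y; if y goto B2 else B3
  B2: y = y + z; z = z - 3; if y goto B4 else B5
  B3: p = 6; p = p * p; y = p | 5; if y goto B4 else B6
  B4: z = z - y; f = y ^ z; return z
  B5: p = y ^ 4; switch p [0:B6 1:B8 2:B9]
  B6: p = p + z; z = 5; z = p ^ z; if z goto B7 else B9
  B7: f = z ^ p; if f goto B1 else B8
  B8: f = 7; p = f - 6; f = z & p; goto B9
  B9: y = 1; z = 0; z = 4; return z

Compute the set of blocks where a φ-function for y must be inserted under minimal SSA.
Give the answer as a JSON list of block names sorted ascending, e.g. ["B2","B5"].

Answer: ["B1", "B4", "B6", "B8", "B9"]

Derivation:
idom tree: B1←B0 B2←B1 B3←B1 B4←B1 B5←B2 B6←B1 B7←B6 B8←B1 B9←B1
Join-block Dom:
  B1: preds {B0,B7}: {B0} ∩ {B0,B1,B6,B7} = {B0}; idom=B0
  B4: preds {B2,B3}: {B0,B1,B2} ∩ {B0,B1,B3} = {B0,B1}; idom=B1
  B6: preds {B3,B5}: {B0,B1,B3} ∩ {B0,B1,B2,B5} = {B0,B1}; idom=B1
  B8: preds {B5,B7}: {B0,B1,B2,B5} ∩ {B0,B1,B6,B7} = {B0,B1}; idom=B1
  B9: preds {B5,B6,B8}: {B0,B1,B2,B5} ∩ {B0,B1,B6} ∩ {B0,B1,B8} = {B0,B1}; idom=B1

Frontier:
  join B1 pred B0: · stop@B0
  join B1 pred B7: B7→B6→B1 stop@B0
  join B4 pred B2: B2 stop@B1
  join B4 pred B3: B3 stop@B1
  join B6 pred B3: B3 stop@B1
  join B6 pred B5: B5→B2 stop@B1
  join B8 pred B5: B5→B2 stop@B1
  join B8 pred B7: B7→B6 stop@B1
  join B9 pred B5: B5→B2 stop@B1
  join B9 pred B6: B6 stop@B1
  join B9 pred B8: B8 stop@B1
  B0 → ∅
  B1 → {B1}
  B2 → {B4,B6,B8,B9}
  B3 → {B4,B6}
  B4 → ∅
  B5 → {B6,B8,B9}
  B6 → {B1,B8,B9}
  B7 → {B1,B8}
  B8 → {B9}
  B9 → ∅

φ for y: defs {B1,B2,B3,B9}
  DF⁺ = {B1,B4,B6,B8,B9}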